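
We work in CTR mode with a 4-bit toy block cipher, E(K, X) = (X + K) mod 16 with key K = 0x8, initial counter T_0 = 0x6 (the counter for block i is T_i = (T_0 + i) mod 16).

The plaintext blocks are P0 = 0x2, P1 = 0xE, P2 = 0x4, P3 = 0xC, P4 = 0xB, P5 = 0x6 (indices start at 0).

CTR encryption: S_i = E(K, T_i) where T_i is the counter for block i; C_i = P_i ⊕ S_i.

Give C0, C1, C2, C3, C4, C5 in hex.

C0: T = 0x6, S = E(K, T) = 0xE; 0x2 ⊕ 0xE = 0xC.
C1: T = 0x7, S = E(K, T) = 0xF; 0xE ⊕ 0xF = 0x1.
C2: T = 0x8, S = E(K, T) = 0x0; 0x4 ⊕ 0x0 = 0x4.
C3: T = 0x9, S = E(K, T) = 0x1; 0xC ⊕ 0x1 = 0xD.
C4: T = 0xA, S = E(K, T) = 0x2; 0xB ⊕ 0x2 = 0x9.
C5: T = 0xB, S = E(K, T) = 0x3; 0x6 ⊕ 0x3 = 0x5.

C0 = 0xC, C1 = 0x1, C2 = 0x4, C3 = 0xD, C4 = 0x9, C5 = 0x5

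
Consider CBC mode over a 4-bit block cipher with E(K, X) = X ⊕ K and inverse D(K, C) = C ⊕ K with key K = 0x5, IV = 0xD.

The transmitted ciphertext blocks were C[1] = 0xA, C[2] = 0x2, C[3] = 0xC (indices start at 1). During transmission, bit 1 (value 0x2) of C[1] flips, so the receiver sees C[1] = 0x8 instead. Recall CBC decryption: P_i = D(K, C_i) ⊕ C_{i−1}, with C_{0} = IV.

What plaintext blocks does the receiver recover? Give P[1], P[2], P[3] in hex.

Only C[1] changed, to 0x8. In CBC, a change in C_i garbles P_i and flips the same bit in P_{i+1}. Decrypting the received ciphertext:
P[1]: D(K, 0x8) = 0xD; 0xD ⊕ 0xD = 0x0.
P[2]: D(K, 0x2) = 0x7; 0x7 ⊕ 0x8 = 0xF.
P[3]: D(K, 0xC) = 0x9; 0x9 ⊕ 0x2 = 0xB.
Blocks that differ from the original plaintext: P[1], P[2].

P[1] = 0x0, P[2] = 0xF, P[3] = 0xB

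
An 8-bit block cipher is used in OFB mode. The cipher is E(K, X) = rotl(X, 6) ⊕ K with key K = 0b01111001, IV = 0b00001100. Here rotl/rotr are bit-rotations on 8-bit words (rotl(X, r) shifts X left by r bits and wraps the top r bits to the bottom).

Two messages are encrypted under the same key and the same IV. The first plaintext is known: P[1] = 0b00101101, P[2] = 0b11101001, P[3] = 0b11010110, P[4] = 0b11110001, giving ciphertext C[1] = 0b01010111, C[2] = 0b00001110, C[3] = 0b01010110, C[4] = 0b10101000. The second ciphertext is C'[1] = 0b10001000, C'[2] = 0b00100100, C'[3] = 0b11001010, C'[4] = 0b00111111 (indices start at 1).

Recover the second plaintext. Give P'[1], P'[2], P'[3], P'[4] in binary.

In OFB with a reused IV, both messages share the same keystream S_i, so C_i ⊕ C'_i = P_i ⊕ P'_i and thus P'_i = P_i ⊕ C_i ⊕ C'_i.
P'[1]: 0b00101101 ⊕ 0b01010111 ⊕ 0b10001000 = 0b11110010.
P'[2]: 0b11101001 ⊕ 0b00001110 ⊕ 0b00100100 = 0b11000011.
P'[3]: 0b11010110 ⊕ 0b01010110 ⊕ 0b11001010 = 0b01001010.
P'[4]: 0b11110001 ⊕ 0b10101000 ⊕ 0b00111111 = 0b01100110.

P'[1] = 0b11110010, P'[2] = 0b11000011, P'[3] = 0b01001010, P'[4] = 0b01100110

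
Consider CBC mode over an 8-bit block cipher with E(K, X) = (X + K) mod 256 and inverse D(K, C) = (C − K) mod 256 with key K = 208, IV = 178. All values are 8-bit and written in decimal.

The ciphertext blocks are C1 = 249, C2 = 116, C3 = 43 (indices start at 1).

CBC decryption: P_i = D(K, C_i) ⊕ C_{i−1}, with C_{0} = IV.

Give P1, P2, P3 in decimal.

P1: D(K, 249) = 41; 41 ⊕ 178 = 155.
P2: D(K, 116) = 164; 164 ⊕ 249 = 93.
P3: D(K, 43) = 91; 91 ⊕ 116 = 47.

P1 = 155, P2 = 93, P3 = 47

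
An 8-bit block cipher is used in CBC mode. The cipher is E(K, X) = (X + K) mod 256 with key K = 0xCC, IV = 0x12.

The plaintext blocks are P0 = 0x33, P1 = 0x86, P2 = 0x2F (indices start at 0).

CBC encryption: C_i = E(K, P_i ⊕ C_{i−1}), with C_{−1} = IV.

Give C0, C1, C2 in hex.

C0 = 0xED, C1 = 0x37, C2 = 0xE4

C0: P0 ⊕ 0x12 = 0x21; E(K, 0x21) = 0xED.
C1: P1 ⊕ 0xED = 0x6B; E(K, 0x6B) = 0x37.
C2: P2 ⊕ 0x37 = 0x18; E(K, 0x18) = 0xE4.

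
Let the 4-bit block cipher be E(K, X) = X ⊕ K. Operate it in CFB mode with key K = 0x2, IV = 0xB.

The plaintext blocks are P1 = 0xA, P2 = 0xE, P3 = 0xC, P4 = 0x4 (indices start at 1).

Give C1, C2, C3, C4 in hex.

CFB encryption: C_i = P_i ⊕ E(K, C_{i−1}), with C_{0} = IV.
C1: E(K, 0xB) = 0x9; 0xA ⊕ 0x9 = 0x3.
C2: E(K, 0x3) = 0x1; 0xE ⊕ 0x1 = 0xF.
C3: E(K, 0xF) = 0xD; 0xC ⊕ 0xD = 0x1.
C4: E(K, 0x1) = 0x3; 0x4 ⊕ 0x3 = 0x7.

C1 = 0x3, C2 = 0xF, C3 = 0x1, C4 = 0x7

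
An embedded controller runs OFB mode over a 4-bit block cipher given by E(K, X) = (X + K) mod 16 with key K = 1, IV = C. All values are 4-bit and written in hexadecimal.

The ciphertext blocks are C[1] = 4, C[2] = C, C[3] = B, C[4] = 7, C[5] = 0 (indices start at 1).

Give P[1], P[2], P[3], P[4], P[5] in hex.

OFB decryption: S_i = E(K, S_{i−1}) with S_{0} = IV; P_i = C_i ⊕ S_i.
P[1]: S = E(K, C) = D; 4 ⊕ D = 9.
P[2]: S = E(K, D) = E; C ⊕ E = 2.
P[3]: S = E(K, E) = F; B ⊕ F = 4.
P[4]: S = E(K, F) = 0; 7 ⊕ 0 = 7.
P[5]: S = E(K, 0) = 1; 0 ⊕ 1 = 1.

P[1] = 9, P[2] = 2, P[3] = 4, P[4] = 7, P[5] = 1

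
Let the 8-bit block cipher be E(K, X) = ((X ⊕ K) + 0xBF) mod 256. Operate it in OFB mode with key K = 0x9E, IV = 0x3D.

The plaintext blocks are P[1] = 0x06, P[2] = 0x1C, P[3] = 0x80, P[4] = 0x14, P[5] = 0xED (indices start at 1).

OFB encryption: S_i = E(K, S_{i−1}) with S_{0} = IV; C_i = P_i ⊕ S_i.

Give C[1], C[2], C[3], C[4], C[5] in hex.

C[1] = 0x64, C[2] = 0xA7, C[3] = 0x64, C[4] = 0x2D, C[5] = 0x8B

C[1]: S = E(K, 0x3D) = 0x62; 0x06 ⊕ 0x62 = 0x64.
C[2]: S = E(K, 0x62) = 0xBB; 0x1C ⊕ 0xBB = 0xA7.
C[3]: S = E(K, 0xBB) = 0xE4; 0x80 ⊕ 0xE4 = 0x64.
C[4]: S = E(K, 0xE4) = 0x39; 0x14 ⊕ 0x39 = 0x2D.
C[5]: S = E(K, 0x39) = 0x66; 0xED ⊕ 0x66 = 0x8B.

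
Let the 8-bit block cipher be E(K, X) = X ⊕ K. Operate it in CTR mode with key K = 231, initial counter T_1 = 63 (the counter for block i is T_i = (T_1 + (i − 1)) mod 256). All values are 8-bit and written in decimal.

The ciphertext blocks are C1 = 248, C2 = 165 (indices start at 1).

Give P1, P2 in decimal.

P1 = 32, P2 = 2

CTR decryption: S_i = E(K, T_i) where T_i is the counter for block i; P_i = C_i ⊕ S_i.
P1: T = 63, S = E(K, T) = 216; 248 ⊕ 216 = 32.
P2: T = 64, S = E(K, T) = 167; 165 ⊕ 167 = 2.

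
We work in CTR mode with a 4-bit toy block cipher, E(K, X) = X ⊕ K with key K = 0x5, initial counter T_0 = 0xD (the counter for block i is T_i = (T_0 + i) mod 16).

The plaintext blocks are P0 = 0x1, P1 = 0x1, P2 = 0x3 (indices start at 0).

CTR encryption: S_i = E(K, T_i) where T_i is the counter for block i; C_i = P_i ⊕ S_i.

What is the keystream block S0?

C0: T = 0xD, S = E(K, T) = 0x8; 0x1 ⊕ 0x8 = 0x9.
So S0 = 0x8.

0x8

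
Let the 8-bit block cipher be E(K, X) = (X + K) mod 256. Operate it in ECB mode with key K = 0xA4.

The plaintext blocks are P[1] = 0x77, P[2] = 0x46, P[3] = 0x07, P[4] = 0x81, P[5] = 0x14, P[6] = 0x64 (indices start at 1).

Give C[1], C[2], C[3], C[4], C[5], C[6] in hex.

ECB encryption: C_i = E(K, P_i).
C[1]: E(K, 0x77) = 0x1B.
C[2]: E(K, 0x46) = 0xEA.
C[3]: E(K, 0x07) = 0xAB.
C[4]: E(K, 0x81) = 0x25.
C[5]: E(K, 0x14) = 0xB8.
C[6]: E(K, 0x64) = 0x08.

C[1] = 0x1B, C[2] = 0xEA, C[3] = 0xAB, C[4] = 0x25, C[5] = 0xB8, C[6] = 0x08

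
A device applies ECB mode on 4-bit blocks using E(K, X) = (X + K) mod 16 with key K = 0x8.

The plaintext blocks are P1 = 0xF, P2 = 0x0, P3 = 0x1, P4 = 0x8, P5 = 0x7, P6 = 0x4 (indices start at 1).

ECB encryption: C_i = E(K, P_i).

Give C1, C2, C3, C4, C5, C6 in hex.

C1: E(K, 0xF) = 0x7.
C2: E(K, 0x0) = 0x8.
C3: E(K, 0x1) = 0x9.
C4: E(K, 0x8) = 0x0.
C5: E(K, 0x7) = 0xF.
C6: E(K, 0x4) = 0xC.

C1 = 0x7, C2 = 0x8, C3 = 0x9, C4 = 0x0, C5 = 0xF, C6 = 0xC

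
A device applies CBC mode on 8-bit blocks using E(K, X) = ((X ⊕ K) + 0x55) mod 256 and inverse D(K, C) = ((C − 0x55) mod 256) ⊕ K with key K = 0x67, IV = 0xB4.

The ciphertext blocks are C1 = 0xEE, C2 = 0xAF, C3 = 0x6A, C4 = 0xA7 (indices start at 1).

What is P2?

P2 = 0xD3

CBC decryption: P_i = D(K, C_i) ⊕ C_{i−1}, with C_{0} = IV.
P2: D(K, 0xAF) = 0x3D; 0x3D ⊕ 0xEE = 0xD3.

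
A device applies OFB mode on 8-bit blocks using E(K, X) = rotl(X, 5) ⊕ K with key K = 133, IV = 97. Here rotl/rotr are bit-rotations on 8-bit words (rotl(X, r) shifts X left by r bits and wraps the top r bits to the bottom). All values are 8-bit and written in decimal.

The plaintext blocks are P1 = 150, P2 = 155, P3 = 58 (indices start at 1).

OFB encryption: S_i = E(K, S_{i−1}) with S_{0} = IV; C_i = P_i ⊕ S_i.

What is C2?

C2 = 43

C1: S = E(K, 97) = 169; 150 ⊕ 169 = 63.
C2: S = E(K, 169) = 176; 155 ⊕ 176 = 43.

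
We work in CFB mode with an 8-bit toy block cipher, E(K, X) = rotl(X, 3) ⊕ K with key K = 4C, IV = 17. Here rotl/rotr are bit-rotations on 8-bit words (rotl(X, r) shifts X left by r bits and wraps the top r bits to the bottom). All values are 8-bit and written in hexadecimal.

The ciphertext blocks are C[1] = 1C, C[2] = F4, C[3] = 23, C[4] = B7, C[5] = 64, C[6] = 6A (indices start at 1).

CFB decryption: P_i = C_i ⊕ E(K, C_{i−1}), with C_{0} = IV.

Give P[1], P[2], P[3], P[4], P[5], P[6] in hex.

P[1] = E8, P[2] = 58, P[3] = C8, P[4] = E2, P[5] = 95, P[6] = 05

P[1]: E(K, 17) = F4; 1C ⊕ F4 = E8.
P[2]: E(K, 1C) = AC; F4 ⊕ AC = 58.
P[3]: E(K, F4) = EB; 23 ⊕ EB = C8.
P[4]: E(K, 23) = 55; B7 ⊕ 55 = E2.
P[5]: E(K, B7) = F1; 64 ⊕ F1 = 95.
P[6]: E(K, 64) = 6F; 6A ⊕ 6F = 05.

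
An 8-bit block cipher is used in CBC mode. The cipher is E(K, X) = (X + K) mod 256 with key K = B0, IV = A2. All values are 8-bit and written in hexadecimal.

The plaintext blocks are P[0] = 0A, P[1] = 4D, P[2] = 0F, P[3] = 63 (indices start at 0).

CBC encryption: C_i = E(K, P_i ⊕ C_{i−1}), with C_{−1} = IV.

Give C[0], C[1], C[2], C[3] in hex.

C[0]: P[0] ⊕ A2 = A8; E(K, A8) = 58.
C[1]: P[1] ⊕ 58 = 15; E(K, 15) = C5.
C[2]: P[2] ⊕ C5 = CA; E(K, CA) = 7A.
C[3]: P[3] ⊕ 7A = 19; E(K, 19) = C9.

C[0] = 58, C[1] = C5, C[2] = 7A, C[3] = C9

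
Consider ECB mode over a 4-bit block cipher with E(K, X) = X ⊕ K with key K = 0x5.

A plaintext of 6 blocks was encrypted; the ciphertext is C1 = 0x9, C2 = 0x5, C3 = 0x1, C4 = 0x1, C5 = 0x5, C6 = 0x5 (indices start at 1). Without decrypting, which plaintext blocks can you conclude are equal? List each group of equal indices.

ECB encrypts each block independently with the same key, so equal ciphertext blocks imply equal plaintext blocks.
C2 = C5 = C6 = 0x5, so P2 = P5 = P6.
C3 = C4 = 0x1, so P3 = P4.

P2 = P5 = P6; P3 = P4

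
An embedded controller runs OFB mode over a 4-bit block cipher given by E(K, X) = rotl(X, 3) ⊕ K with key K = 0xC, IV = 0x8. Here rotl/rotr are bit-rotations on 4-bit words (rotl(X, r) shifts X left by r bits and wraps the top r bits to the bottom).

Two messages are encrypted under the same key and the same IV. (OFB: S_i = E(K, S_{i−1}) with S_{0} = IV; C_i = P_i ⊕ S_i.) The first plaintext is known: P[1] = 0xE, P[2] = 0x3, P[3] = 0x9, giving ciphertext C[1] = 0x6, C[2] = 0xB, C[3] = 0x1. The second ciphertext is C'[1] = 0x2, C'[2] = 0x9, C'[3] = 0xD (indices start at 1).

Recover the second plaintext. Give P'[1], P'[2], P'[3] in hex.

In OFB with a reused IV, both messages share the same keystream S_i, so C_i ⊕ C'_i = P_i ⊕ P'_i and thus P'_i = P_i ⊕ C_i ⊕ C'_i.
P'[1]: 0xE ⊕ 0x6 ⊕ 0x2 = 0xA.
P'[2]: 0x3 ⊕ 0xB ⊕ 0x9 = 0x1.
P'[3]: 0x9 ⊕ 0x1 ⊕ 0xD = 0x5.

P'[1] = 0xA, P'[2] = 0x1, P'[3] = 0x5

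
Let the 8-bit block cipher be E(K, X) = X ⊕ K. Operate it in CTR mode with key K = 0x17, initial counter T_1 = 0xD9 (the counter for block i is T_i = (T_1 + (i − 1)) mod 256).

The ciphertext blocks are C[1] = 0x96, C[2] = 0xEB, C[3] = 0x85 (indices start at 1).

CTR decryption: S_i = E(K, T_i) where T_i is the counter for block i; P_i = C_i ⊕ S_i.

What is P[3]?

P[3]: T = 0xDB, S = E(K, T) = 0xCC; 0x85 ⊕ 0xCC = 0x49.

P[3] = 0x49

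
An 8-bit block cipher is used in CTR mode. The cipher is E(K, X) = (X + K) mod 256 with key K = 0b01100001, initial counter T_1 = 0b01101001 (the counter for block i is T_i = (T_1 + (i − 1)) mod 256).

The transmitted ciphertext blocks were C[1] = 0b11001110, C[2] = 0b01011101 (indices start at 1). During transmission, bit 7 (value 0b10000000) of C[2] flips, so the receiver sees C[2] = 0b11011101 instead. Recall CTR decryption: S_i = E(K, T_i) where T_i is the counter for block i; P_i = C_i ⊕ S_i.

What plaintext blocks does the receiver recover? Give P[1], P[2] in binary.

Only C[2] changed, to 0b11011101. In CTR, a change in C_i flips the same bit in P_i only; the keystream is unaffected. Decrypting the received ciphertext:
P[1]: T = 0b01101001, S = E(K, T) = 0b11001010; 0b11001110 ⊕ 0b11001010 = 0b00000100.
P[2]: T = 0b01101010, S = E(K, T) = 0b11001011; 0b11011101 ⊕ 0b11001011 = 0b00010110.
Blocks that differ from the original plaintext: P[2].

P[1] = 0b00000100, P[2] = 0b00010110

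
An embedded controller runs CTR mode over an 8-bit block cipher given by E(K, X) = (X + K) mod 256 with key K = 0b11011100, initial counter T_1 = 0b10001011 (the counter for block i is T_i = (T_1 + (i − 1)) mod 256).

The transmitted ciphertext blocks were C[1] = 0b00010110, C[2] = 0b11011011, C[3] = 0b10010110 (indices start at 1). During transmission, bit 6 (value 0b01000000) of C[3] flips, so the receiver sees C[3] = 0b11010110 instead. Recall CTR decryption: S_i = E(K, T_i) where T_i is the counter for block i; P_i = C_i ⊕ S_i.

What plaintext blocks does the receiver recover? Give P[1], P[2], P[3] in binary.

Only C[3] changed, to 0b11010110. In CTR, a change in C_i flips the same bit in P_i only; the keystream is unaffected. Decrypting the received ciphertext:
P[1]: T = 0b10001011, S = E(K, T) = 0b01100111; 0b00010110 ⊕ 0b01100111 = 0b01110001.
P[2]: T = 0b10001100, S = E(K, T) = 0b01101000; 0b11011011 ⊕ 0b01101000 = 0b10110011.
P[3]: T = 0b10001101, S = E(K, T) = 0b01101001; 0b11010110 ⊕ 0b01101001 = 0b10111111.
Blocks that differ from the original plaintext: P[3].

P[1] = 0b01110001, P[2] = 0b10110011, P[3] = 0b10111111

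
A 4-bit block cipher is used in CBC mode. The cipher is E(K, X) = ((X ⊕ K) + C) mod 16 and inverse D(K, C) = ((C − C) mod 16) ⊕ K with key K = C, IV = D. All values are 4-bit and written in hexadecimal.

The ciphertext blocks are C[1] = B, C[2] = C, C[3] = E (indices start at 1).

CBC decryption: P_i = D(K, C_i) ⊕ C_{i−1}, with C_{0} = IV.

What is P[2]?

P[2]: D(K, C) = C; C ⊕ B = 7.

P[2] = 7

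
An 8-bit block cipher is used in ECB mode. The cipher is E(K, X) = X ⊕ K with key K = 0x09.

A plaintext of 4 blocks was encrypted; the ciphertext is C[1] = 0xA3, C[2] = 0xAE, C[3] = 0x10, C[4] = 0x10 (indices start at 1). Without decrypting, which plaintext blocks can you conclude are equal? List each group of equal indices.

ECB encrypts each block independently with the same key, so equal ciphertext blocks imply equal plaintext blocks.
C[3] = C[4] = 0x10, so P[3] = P[4].

P[3] = P[4]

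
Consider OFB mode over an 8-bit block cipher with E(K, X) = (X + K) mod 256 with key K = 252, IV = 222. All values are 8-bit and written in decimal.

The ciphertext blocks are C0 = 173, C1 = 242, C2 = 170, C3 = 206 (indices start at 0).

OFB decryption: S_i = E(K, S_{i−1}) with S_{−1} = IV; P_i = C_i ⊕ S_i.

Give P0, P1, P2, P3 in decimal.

P0 = 119, P1 = 36, P2 = 120, P3 = 0

P0: S = E(K, 222) = 218; 173 ⊕ 218 = 119.
P1: S = E(K, 218) = 214; 242 ⊕ 214 = 36.
P2: S = E(K, 214) = 210; 170 ⊕ 210 = 120.
P3: S = E(K, 210) = 206; 206 ⊕ 206 = 0.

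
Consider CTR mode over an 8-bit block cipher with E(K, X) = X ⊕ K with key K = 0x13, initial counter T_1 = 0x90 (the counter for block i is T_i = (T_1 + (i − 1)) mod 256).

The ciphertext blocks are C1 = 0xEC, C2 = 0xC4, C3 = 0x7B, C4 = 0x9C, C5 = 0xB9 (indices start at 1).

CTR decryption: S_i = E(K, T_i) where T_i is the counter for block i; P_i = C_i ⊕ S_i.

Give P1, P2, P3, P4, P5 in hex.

P1 = 0x6F, P2 = 0x46, P3 = 0xFA, P4 = 0x1C, P5 = 0x3E

P1: T = 0x90, S = E(K, T) = 0x83; 0xEC ⊕ 0x83 = 0x6F.
P2: T = 0x91, S = E(K, T) = 0x82; 0xC4 ⊕ 0x82 = 0x46.
P3: T = 0x92, S = E(K, T) = 0x81; 0x7B ⊕ 0x81 = 0xFA.
P4: T = 0x93, S = E(K, T) = 0x80; 0x9C ⊕ 0x80 = 0x1C.
P5: T = 0x94, S = E(K, T) = 0x87; 0xB9 ⊕ 0x87 = 0x3E.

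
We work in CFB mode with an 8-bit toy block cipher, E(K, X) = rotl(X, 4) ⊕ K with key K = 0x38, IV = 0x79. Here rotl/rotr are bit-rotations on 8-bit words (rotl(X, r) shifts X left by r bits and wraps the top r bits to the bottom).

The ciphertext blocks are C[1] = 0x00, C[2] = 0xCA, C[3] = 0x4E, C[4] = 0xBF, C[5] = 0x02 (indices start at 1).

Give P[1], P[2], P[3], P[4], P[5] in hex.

CFB decryption: P_i = C_i ⊕ E(K, C_{i−1}), with C_{0} = IV.
P[1]: E(K, 0x79) = 0xAF; 0x00 ⊕ 0xAF = 0xAF.
P[2]: E(K, 0x00) = 0x38; 0xCA ⊕ 0x38 = 0xF2.
P[3]: E(K, 0xCA) = 0x94; 0x4E ⊕ 0x94 = 0xDA.
P[4]: E(K, 0x4E) = 0xDC; 0xBF ⊕ 0xDC = 0x63.
P[5]: E(K, 0xBF) = 0xC3; 0x02 ⊕ 0xC3 = 0xC1.

P[1] = 0xAF, P[2] = 0xF2, P[3] = 0xDA, P[4] = 0x63, P[5] = 0xC1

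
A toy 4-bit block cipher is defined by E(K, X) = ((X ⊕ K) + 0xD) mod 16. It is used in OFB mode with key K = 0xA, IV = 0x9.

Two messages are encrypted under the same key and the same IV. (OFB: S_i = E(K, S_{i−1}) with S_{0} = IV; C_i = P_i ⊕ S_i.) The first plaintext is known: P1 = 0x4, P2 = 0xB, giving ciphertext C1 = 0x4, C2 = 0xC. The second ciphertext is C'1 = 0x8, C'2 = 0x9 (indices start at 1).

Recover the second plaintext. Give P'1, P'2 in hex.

In OFB with a reused IV, both messages share the same keystream S_i, so C_i ⊕ C'_i = P_i ⊕ P'_i and thus P'_i = P_i ⊕ C_i ⊕ C'_i.
P'1: 0x4 ⊕ 0x4 ⊕ 0x8 = 0x8.
P'2: 0xB ⊕ 0xC ⊕ 0x9 = 0xE.

P'1 = 0x8, P'2 = 0xE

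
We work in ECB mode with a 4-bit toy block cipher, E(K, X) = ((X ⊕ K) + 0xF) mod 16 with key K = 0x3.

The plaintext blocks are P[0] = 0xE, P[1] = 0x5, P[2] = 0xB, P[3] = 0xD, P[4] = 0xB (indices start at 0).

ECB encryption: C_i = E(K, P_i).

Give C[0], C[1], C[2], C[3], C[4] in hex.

C[0]: E(K, 0xE) = 0xC.
C[1]: E(K, 0x5) = 0x5.
C[2]: E(K, 0xB) = 0x7.
C[3]: E(K, 0xD) = 0xD.
C[4]: E(K, 0xB) = 0x7.

C[0] = 0xC, C[1] = 0x5, C[2] = 0x7, C[3] = 0xD, C[4] = 0x7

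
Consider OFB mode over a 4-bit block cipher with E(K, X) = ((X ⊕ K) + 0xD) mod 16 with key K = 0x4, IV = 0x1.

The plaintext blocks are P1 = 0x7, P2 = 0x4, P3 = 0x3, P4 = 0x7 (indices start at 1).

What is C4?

OFB encryption: S_i = E(K, S_{i−1}) with S_{0} = IV; C_i = P_i ⊕ S_i.
C1: S = E(K, 0x1) = 0x2; 0x7 ⊕ 0x2 = 0x5.
C2: S = E(K, 0x2) = 0x3; 0x4 ⊕ 0x3 = 0x7.
C3: S = E(K, 0x3) = 0x4; 0x3 ⊕ 0x4 = 0x7.
C4: S = E(K, 0x4) = 0xD; 0x7 ⊕ 0xD = 0xA.

C4 = 0xA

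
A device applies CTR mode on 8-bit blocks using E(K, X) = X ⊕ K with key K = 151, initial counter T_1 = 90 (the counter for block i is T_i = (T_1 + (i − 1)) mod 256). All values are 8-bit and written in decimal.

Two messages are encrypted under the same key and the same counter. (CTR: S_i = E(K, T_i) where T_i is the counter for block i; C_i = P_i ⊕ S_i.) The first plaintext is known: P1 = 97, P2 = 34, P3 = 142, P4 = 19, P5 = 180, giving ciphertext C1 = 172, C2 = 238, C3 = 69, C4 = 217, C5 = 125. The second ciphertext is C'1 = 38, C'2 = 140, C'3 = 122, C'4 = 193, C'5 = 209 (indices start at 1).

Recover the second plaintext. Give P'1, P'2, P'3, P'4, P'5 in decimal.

P'1 = 235, P'2 = 64, P'3 = 177, P'4 = 11, P'5 = 24

In CTR with a reused counter, both messages share the same keystream S_i, so C_i ⊕ C'_i = P_i ⊕ P'_i and thus P'_i = P_i ⊕ C_i ⊕ C'_i.
P'1: 97 ⊕ 172 ⊕ 38 = 235.
P'2: 34 ⊕ 238 ⊕ 140 = 64.
P'3: 142 ⊕ 69 ⊕ 122 = 177.
P'4: 19 ⊕ 217 ⊕ 193 = 11.
P'5: 180 ⊕ 125 ⊕ 209 = 24.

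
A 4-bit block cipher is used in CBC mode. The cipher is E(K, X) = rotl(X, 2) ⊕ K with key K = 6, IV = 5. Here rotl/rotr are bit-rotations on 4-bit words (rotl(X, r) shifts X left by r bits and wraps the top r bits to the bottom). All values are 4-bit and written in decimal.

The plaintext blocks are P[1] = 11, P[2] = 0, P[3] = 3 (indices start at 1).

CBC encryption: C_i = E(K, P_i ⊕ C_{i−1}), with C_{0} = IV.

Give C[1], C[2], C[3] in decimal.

C[1]: P[1] ⊕ 5 = 14; E(K, 14) = 13.
C[2]: P[2] ⊕ 13 = 13; E(K, 13) = 1.
C[3]: P[3] ⊕ 1 = 2; E(K, 2) = 14.

C[1] = 13, C[2] = 1, C[3] = 14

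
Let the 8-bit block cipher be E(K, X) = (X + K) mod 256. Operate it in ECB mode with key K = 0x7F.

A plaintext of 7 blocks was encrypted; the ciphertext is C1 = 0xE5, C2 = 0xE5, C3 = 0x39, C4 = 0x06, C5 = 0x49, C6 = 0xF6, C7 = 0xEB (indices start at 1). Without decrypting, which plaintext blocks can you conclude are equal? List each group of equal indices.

P1 = P2

ECB encrypts each block independently with the same key, so equal ciphertext blocks imply equal plaintext blocks.
C1 = C2 = 0xE5, so P1 = P2.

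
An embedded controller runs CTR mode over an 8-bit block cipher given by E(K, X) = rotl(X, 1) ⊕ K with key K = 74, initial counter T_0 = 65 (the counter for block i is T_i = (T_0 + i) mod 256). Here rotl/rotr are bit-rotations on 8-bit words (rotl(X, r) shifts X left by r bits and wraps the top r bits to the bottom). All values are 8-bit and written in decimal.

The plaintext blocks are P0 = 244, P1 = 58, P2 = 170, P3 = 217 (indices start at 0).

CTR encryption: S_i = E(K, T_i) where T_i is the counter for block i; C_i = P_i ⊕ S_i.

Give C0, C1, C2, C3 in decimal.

C0 = 60, C1 = 244, C2 = 102, C3 = 27

C0: T = 65, S = E(K, T) = 200; 244 ⊕ 200 = 60.
C1: T = 66, S = E(K, T) = 206; 58 ⊕ 206 = 244.
C2: T = 67, S = E(K, T) = 204; 170 ⊕ 204 = 102.
C3: T = 68, S = E(K, T) = 194; 217 ⊕ 194 = 27.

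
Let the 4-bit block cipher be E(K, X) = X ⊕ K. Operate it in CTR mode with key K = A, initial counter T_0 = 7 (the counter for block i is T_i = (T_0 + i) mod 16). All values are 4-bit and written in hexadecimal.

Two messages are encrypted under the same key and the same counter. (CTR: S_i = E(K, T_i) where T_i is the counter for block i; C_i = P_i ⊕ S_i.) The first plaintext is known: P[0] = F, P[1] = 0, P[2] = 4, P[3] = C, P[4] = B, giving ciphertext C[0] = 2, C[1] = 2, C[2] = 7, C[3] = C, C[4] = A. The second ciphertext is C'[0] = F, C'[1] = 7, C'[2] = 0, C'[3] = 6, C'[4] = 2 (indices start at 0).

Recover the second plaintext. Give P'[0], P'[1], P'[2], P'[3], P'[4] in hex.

In CTR with a reused counter, both messages share the same keystream S_i, so C_i ⊕ C'_i = P_i ⊕ P'_i and thus P'_i = P_i ⊕ C_i ⊕ C'_i.
P'[0]: F ⊕ 2 ⊕ F = 2.
P'[1]: 0 ⊕ 2 ⊕ 7 = 5.
P'[2]: 4 ⊕ 7 ⊕ 0 = 3.
P'[3]: C ⊕ C ⊕ 6 = 6.
P'[4]: B ⊕ A ⊕ 2 = 3.

P'[0] = 2, P'[1] = 5, P'[2] = 3, P'[3] = 6, P'[4] = 3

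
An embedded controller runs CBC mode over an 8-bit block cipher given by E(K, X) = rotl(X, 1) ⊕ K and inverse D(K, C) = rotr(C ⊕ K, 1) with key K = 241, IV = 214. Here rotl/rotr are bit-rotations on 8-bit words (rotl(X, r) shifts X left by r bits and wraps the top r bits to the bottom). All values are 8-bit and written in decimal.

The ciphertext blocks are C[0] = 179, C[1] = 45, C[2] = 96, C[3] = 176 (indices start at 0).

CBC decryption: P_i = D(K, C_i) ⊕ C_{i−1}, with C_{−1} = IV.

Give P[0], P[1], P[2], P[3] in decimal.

P[0]: D(K, 179) = 33; 33 ⊕ 214 = 247.
P[1]: D(K, 45) = 110; 110 ⊕ 179 = 221.
P[2]: D(K, 96) = 200; 200 ⊕ 45 = 229.
P[3]: D(K, 176) = 160; 160 ⊕ 96 = 192.

P[0] = 247, P[1] = 221, P[2] = 229, P[3] = 192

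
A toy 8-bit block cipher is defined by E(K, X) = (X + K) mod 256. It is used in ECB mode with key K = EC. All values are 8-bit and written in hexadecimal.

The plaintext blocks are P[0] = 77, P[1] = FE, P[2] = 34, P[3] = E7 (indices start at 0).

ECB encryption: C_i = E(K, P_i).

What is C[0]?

C[0]: E(K, 77) = 63.

C[0] = 63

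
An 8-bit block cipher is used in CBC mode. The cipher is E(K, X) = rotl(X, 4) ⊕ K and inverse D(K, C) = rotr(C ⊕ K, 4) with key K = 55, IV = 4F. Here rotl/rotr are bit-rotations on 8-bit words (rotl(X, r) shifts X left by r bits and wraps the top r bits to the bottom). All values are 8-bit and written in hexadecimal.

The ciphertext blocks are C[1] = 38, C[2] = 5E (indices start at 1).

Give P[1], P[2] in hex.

CBC decryption: P_i = D(K, C_i) ⊕ C_{i−1}, with C_{0} = IV.
P[1]: D(K, 38) = D6; D6 ⊕ 4F = 99.
P[2]: D(K, 5E) = B0; B0 ⊕ 38 = 88.

P[1] = 99, P[2] = 88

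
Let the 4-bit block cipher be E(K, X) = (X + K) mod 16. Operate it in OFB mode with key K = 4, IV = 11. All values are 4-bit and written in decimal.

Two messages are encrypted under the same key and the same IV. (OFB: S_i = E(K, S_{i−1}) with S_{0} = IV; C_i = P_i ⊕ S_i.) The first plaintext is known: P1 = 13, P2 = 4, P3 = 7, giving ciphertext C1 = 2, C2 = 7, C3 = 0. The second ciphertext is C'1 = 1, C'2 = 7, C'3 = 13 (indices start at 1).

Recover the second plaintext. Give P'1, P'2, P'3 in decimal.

P'1 = 14, P'2 = 4, P'3 = 10

In OFB with a reused IV, both messages share the same keystream S_i, so C_i ⊕ C'_i = P_i ⊕ P'_i and thus P'_i = P_i ⊕ C_i ⊕ C'_i.
P'1: 13 ⊕ 2 ⊕ 1 = 14.
P'2: 4 ⊕ 7 ⊕ 7 = 4.
P'3: 7 ⊕ 0 ⊕ 13 = 10.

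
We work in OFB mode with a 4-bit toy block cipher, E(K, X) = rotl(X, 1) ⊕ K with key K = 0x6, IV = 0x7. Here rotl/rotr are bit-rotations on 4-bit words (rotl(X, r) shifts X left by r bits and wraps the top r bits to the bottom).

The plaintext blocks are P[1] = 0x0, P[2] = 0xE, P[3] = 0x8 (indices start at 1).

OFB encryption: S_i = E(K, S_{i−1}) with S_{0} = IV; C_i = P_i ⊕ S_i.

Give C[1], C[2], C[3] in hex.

C[1]: S = E(K, 0x7) = 0x8; 0x0 ⊕ 0x8 = 0x8.
C[2]: S = E(K, 0x8) = 0x7; 0xE ⊕ 0x7 = 0x9.
C[3]: S = E(K, 0x7) = 0x8; 0x8 ⊕ 0x8 = 0x0.

C[1] = 0x8, C[2] = 0x9, C[3] = 0x0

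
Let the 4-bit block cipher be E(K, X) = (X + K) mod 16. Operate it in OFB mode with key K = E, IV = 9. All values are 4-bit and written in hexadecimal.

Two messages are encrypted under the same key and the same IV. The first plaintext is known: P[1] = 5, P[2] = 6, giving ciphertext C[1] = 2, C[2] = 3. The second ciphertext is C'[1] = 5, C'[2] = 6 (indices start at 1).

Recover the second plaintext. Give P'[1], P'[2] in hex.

P'[1] = 2, P'[2] = 3

In OFB with a reused IV, both messages share the same keystream S_i, so C_i ⊕ C'_i = P_i ⊕ P'_i and thus P'_i = P_i ⊕ C_i ⊕ C'_i.
P'[1]: 5 ⊕ 2 ⊕ 5 = 2.
P'[2]: 6 ⊕ 3 ⊕ 6 = 3.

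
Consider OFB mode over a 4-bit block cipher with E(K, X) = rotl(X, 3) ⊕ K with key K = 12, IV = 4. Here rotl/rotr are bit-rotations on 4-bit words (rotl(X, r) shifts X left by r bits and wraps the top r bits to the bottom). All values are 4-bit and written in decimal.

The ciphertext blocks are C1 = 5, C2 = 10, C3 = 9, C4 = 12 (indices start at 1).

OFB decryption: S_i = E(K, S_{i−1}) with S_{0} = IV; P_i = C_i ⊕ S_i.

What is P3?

P3 = 8

P1: S = E(K, 4) = 14; 5 ⊕ 14 = 11.
P2: S = E(K, 14) = 11; 10 ⊕ 11 = 1.
P3: S = E(K, 11) = 1; 9 ⊕ 1 = 8.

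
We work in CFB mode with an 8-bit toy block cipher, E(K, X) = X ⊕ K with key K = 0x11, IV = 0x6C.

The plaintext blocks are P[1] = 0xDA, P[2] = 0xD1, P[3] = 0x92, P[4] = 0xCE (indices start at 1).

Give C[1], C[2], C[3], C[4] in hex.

C[1] = 0xA7, C[2] = 0x67, C[3] = 0xE4, C[4] = 0x3B

CFB encryption: C_i = P_i ⊕ E(K, C_{i−1}), with C_{0} = IV.
C[1]: E(K, 0x6C) = 0x7D; 0xDA ⊕ 0x7D = 0xA7.
C[2]: E(K, 0xA7) = 0xB6; 0xD1 ⊕ 0xB6 = 0x67.
C[3]: E(K, 0x67) = 0x76; 0x92 ⊕ 0x76 = 0xE4.
C[4]: E(K, 0xE4) = 0xF5; 0xCE ⊕ 0xF5 = 0x3B.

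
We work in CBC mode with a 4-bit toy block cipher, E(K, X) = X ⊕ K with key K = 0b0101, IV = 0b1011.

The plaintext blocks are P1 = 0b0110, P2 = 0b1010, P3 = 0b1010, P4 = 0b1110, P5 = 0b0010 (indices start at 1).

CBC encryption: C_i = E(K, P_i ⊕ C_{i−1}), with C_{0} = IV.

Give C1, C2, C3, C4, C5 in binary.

C1 = 0b1000, C2 = 0b0111, C3 = 0b1000, C4 = 0b0011, C5 = 0b0100

C1: P1 ⊕ 0b1011 = 0b1101; E(K, 0b1101) = 0b1000.
C2: P2 ⊕ 0b1000 = 0b0010; E(K, 0b0010) = 0b0111.
C3: P3 ⊕ 0b0111 = 0b1101; E(K, 0b1101) = 0b1000.
C4: P4 ⊕ 0b1000 = 0b0110; E(K, 0b0110) = 0b0011.
C5: P5 ⊕ 0b0011 = 0b0001; E(K, 0b0001) = 0b0100.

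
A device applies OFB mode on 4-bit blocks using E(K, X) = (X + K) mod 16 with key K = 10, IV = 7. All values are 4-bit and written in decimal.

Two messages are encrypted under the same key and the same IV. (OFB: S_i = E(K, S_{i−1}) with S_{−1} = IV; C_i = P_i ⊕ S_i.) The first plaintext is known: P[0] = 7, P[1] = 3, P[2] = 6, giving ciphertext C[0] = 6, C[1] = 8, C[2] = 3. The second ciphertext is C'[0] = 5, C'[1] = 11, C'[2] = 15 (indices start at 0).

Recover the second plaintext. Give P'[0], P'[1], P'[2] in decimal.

P'[0] = 4, P'[1] = 0, P'[2] = 10

In OFB with a reused IV, both messages share the same keystream S_i, so C_i ⊕ C'_i = P_i ⊕ P'_i and thus P'_i = P_i ⊕ C_i ⊕ C'_i.
P'[0]: 7 ⊕ 6 ⊕ 5 = 4.
P'[1]: 3 ⊕ 8 ⊕ 11 = 0.
P'[2]: 6 ⊕ 3 ⊕ 15 = 10.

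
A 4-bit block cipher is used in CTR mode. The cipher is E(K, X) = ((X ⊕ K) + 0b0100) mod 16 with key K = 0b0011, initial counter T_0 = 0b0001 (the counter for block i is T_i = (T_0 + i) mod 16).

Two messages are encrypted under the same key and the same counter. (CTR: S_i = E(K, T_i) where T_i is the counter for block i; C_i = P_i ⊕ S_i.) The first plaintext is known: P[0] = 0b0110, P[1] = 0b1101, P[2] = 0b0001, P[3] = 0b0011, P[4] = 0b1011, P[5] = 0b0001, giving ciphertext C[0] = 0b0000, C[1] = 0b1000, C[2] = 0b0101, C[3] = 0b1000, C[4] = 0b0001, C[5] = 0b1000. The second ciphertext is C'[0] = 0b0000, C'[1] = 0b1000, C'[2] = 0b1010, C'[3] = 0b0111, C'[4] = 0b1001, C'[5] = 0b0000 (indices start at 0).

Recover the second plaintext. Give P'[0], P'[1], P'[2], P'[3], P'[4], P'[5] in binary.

P'[0] = 0b0110, P'[1] = 0b1101, P'[2] = 0b1110, P'[3] = 0b1100, P'[4] = 0b0011, P'[5] = 0b1001

In CTR with a reused counter, both messages share the same keystream S_i, so C_i ⊕ C'_i = P_i ⊕ P'_i and thus P'_i = P_i ⊕ C_i ⊕ C'_i.
P'[0]: 0b0110 ⊕ 0b0000 ⊕ 0b0000 = 0b0110.
P'[1]: 0b1101 ⊕ 0b1000 ⊕ 0b1000 = 0b1101.
P'[2]: 0b0001 ⊕ 0b0101 ⊕ 0b1010 = 0b1110.
P'[3]: 0b0011 ⊕ 0b1000 ⊕ 0b0111 = 0b1100.
P'[4]: 0b1011 ⊕ 0b0001 ⊕ 0b1001 = 0b0011.
P'[5]: 0b0001 ⊕ 0b1000 ⊕ 0b0000 = 0b1001.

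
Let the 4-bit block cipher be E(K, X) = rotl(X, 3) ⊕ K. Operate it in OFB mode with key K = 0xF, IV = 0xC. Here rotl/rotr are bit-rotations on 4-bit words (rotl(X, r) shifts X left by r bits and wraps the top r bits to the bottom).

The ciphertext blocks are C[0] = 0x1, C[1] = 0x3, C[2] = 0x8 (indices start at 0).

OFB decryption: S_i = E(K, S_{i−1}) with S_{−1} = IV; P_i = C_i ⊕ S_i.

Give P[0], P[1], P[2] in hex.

P[0] = 0x8, P[1] = 0x0, P[2] = 0xE

P[0]: S = E(K, 0xC) = 0x9; 0x1 ⊕ 0x9 = 0x8.
P[1]: S = E(K, 0x9) = 0x3; 0x3 ⊕ 0x3 = 0x0.
P[2]: S = E(K, 0x3) = 0x6; 0x8 ⊕ 0x6 = 0xE.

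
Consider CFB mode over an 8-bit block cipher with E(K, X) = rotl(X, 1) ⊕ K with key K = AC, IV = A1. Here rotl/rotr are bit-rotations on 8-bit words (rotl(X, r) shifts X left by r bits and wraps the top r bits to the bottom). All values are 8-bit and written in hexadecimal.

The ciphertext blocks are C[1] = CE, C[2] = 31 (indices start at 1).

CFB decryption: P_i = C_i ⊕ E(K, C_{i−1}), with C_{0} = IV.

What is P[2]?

P[2]: E(K, CE) = 31; 31 ⊕ 31 = 00.

P[2] = 00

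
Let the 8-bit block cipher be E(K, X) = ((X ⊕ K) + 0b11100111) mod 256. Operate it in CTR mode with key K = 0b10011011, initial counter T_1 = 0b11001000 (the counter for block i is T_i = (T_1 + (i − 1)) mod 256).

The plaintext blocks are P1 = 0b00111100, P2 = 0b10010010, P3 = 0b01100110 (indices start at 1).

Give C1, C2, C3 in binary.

CTR encryption: S_i = E(K, T_i) where T_i is the counter for block i; C_i = P_i ⊕ S_i.
C1: T = 0b11001000, S = E(K, T) = 0b00111010; 0b00111100 ⊕ 0b00111010 = 0b00000110.
C2: T = 0b11001001, S = E(K, T) = 0b00111001; 0b10010010 ⊕ 0b00111001 = 0b10101011.
C3: T = 0b11001010, S = E(K, T) = 0b00111000; 0b01100110 ⊕ 0b00111000 = 0b01011110.

C1 = 0b00000110, C2 = 0b10101011, C3 = 0b01011110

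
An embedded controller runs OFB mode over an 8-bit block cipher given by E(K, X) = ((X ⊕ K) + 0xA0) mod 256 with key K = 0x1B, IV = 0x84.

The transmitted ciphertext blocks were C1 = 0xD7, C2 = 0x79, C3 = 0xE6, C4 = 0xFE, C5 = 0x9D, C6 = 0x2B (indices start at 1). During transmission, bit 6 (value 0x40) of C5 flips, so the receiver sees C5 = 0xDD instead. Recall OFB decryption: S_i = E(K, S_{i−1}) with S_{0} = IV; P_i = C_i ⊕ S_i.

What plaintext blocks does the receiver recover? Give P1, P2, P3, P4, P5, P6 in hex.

P1 = 0xE8, P2 = 0xBD, P3 = 0x99, P4 = 0xFA, P5 = 0x62, P6 = 0x6F

Only C5 changed, to 0xDD. In OFB, a change in C_i flips the same bit in P_i only; the keystream is unaffected. Decrypting the received ciphertext:
P1: S = E(K, 0x84) = 0x3F; 0xD7 ⊕ 0x3F = 0xE8.
P2: S = E(K, 0x3F) = 0xC4; 0x79 ⊕ 0xC4 = 0xBD.
P3: S = E(K, 0xC4) = 0x7F; 0xE6 ⊕ 0x7F = 0x99.
P4: S = E(K, 0x7F) = 0x04; 0xFE ⊕ 0x04 = 0xFA.
P5: S = E(K, 0x04) = 0xBF; 0xDD ⊕ 0xBF = 0x62.
P6: S = E(K, 0xBF) = 0x44; 0x2B ⊕ 0x44 = 0x6F.
Blocks that differ from the original plaintext: P5.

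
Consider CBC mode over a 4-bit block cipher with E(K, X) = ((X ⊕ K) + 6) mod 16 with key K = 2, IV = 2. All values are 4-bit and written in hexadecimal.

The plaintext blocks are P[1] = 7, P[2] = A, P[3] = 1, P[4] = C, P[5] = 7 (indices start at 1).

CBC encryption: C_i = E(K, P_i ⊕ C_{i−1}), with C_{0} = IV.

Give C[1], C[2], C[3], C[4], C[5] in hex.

C[1] = D, C[2] = B, C[3] = E, C[4] = 6, C[5] = 9

C[1]: P[1] ⊕ 2 = 5; E(K, 5) = D.
C[2]: P[2] ⊕ D = 7; E(K, 7) = B.
C[3]: P[3] ⊕ B = A; E(K, A) = E.
C[4]: P[4] ⊕ E = 2; E(K, 2) = 6.
C[5]: P[5] ⊕ 6 = 1; E(K, 1) = 9.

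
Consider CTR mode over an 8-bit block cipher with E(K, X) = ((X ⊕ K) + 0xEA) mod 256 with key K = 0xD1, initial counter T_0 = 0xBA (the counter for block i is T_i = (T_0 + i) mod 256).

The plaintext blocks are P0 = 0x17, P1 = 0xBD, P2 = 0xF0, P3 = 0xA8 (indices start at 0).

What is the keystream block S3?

CTR encryption: S_i = E(K, T_i) where T_i is the counter for block i; C_i = P_i ⊕ S_i.
C0: T = 0xBA, S = E(K, T) = 0x55; 0x17 ⊕ 0x55 = 0x42.
C1: T = 0xBB, S = E(K, T) = 0x54; 0xBD ⊕ 0x54 = 0xE9.
C2: T = 0xBC, S = E(K, T) = 0x57; 0xF0 ⊕ 0x57 = 0xA7.
C3: T = 0xBD, S = E(K, T) = 0x56; 0xA8 ⊕ 0x56 = 0xFE.
So S3 = 0x56.

0x56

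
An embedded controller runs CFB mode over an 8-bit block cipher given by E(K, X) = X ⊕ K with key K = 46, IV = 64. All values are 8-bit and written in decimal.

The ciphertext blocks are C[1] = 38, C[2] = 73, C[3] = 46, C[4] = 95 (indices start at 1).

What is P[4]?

CFB decryption: P_i = C_i ⊕ E(K, C_{i−1}), with C_{0} = IV.
P[4]: E(K, 46) = 0; 95 ⊕ 0 = 95.

P[4] = 95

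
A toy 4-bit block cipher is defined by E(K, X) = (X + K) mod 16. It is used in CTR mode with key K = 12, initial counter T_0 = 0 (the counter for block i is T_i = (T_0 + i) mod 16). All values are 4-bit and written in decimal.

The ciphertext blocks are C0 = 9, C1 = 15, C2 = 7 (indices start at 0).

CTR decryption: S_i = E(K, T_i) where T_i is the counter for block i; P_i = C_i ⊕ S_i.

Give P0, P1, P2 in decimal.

P0 = 5, P1 = 2, P2 = 9

P0: T = 0, S = E(K, T) = 12; 9 ⊕ 12 = 5.
P1: T = 1, S = E(K, T) = 13; 15 ⊕ 13 = 2.
P2: T = 2, S = E(K, T) = 14; 7 ⊕ 14 = 9.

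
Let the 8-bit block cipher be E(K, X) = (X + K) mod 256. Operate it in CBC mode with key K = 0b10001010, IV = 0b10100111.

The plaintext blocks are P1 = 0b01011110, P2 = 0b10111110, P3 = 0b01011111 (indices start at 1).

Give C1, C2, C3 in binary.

CBC encryption: C_i = E(K, P_i ⊕ C_{i−1}), with C_{0} = IV.
C1: P1 ⊕ 0b10100111 = 0b11111001; E(K, 0b11111001) = 0b10000011.
C2: P2 ⊕ 0b10000011 = 0b00111101; E(K, 0b00111101) = 0b11000111.
C3: P3 ⊕ 0b11000111 = 0b10011000; E(K, 0b10011000) = 0b00100010.

C1 = 0b10000011, C2 = 0b11000111, C3 = 0b00100010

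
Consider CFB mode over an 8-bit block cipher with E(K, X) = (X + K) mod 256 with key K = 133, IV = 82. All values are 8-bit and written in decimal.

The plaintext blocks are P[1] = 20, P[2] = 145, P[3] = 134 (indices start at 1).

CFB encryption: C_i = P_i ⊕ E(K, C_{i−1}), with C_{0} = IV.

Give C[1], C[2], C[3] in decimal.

C[1] = 195, C[2] = 217, C[3] = 216

C[1]: E(K, 82) = 215; 20 ⊕ 215 = 195.
C[2]: E(K, 195) = 72; 145 ⊕ 72 = 217.
C[3]: E(K, 217) = 94; 134 ⊕ 94 = 216.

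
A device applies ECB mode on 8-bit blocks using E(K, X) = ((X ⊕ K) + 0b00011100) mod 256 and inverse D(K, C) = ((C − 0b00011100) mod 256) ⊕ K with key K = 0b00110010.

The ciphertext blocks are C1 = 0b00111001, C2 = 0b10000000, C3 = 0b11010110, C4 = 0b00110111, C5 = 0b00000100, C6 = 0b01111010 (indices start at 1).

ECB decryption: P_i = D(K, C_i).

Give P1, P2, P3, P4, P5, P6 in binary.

P1: D(K, 0b00111001) = 0b00101111.
P2: D(K, 0b10000000) = 0b01010110.
P3: D(K, 0b11010110) = 0b10001000.
P4: D(K, 0b00110111) = 0b00101001.
P5: D(K, 0b00000100) = 0b11011010.
P6: D(K, 0b01111010) = 0b01101100.

P1 = 0b00101111, P2 = 0b01010110, P3 = 0b10001000, P4 = 0b00101001, P5 = 0b11011010, P6 = 0b01101100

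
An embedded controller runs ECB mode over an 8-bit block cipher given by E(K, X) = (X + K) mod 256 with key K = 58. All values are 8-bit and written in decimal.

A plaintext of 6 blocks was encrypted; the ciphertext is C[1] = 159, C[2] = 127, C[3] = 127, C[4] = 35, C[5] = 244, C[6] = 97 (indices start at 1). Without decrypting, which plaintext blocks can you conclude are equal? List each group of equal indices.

ECB encrypts each block independently with the same key, so equal ciphertext blocks imply equal plaintext blocks.
C[2] = C[3] = 127, so P[2] = P[3].

P[2] = P[3]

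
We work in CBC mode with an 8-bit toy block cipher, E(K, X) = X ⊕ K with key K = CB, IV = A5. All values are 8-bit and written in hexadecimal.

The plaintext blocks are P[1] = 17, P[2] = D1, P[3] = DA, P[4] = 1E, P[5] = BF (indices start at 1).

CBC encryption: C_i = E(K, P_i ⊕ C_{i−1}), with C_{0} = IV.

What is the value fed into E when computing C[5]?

18

C[1]: P[1] ⊕ A5 = B2; E(K, B2) = 79.
C[2]: P[2] ⊕ 79 = A8; E(K, A8) = 63.
C[3]: P[3] ⊕ 63 = B9; E(K, B9) = 72.
C[4]: P[4] ⊕ 72 = 6C; E(K, 6C) = A7.
C[5]: P[5] ⊕ A7 = 18; E(K, 18) = D3.
So the input to E for block [5] is 18.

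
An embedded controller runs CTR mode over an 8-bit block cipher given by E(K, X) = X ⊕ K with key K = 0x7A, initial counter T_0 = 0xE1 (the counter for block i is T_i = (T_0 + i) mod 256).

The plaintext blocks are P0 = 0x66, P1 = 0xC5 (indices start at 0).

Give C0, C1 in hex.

CTR encryption: S_i = E(K, T_i) where T_i is the counter for block i; C_i = P_i ⊕ S_i.
C0: T = 0xE1, S = E(K, T) = 0x9B; 0x66 ⊕ 0x9B = 0xFD.
C1: T = 0xE2, S = E(K, T) = 0x98; 0xC5 ⊕ 0x98 = 0x5D.

C0 = 0xFD, C1 = 0x5D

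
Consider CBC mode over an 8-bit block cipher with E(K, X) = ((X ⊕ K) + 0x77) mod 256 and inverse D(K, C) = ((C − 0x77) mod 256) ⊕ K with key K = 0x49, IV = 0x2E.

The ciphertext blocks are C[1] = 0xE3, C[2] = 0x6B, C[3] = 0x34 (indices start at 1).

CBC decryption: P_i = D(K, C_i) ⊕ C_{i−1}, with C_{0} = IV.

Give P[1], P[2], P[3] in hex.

P[1]: D(K, 0xE3) = 0x25; 0x25 ⊕ 0x2E = 0x0B.
P[2]: D(K, 0x6B) = 0xBD; 0xBD ⊕ 0xE3 = 0x5E.
P[3]: D(K, 0x34) = 0xF4; 0xF4 ⊕ 0x6B = 0x9F.

P[1] = 0x0B, P[2] = 0x5E, P[3] = 0x9F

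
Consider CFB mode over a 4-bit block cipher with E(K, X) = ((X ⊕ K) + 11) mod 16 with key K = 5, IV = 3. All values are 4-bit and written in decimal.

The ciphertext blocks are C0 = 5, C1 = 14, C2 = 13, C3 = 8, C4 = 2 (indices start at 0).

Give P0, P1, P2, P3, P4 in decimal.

P0 = 4, P1 = 5, P2 = 11, P3 = 11, P4 = 10

CFB decryption: P_i = C_i ⊕ E(K, C_{i−1}), with C_{−1} = IV.
P0: E(K, 3) = 1; 5 ⊕ 1 = 4.
P1: E(K, 5) = 11; 14 ⊕ 11 = 5.
P2: E(K, 14) = 6; 13 ⊕ 6 = 11.
P3: E(K, 13) = 3; 8 ⊕ 3 = 11.
P4: E(K, 8) = 8; 2 ⊕ 8 = 10.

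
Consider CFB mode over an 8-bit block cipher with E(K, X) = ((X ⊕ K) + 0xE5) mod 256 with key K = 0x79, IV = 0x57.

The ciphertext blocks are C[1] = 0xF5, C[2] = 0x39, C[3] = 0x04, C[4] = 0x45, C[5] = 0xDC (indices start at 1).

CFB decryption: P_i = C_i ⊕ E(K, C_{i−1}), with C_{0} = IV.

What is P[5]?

P[5]: E(K, 0x45) = 0x21; 0xDC ⊕ 0x21 = 0xFD.

P[5] = 0xFD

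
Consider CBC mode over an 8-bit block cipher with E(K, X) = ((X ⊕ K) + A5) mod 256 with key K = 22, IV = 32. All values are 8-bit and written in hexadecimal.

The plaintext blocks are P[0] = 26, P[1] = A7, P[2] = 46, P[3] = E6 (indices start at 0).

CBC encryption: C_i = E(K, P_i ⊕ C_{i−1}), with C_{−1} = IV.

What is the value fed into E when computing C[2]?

C[0]: P[0] ⊕ 32 = 14; E(K, 14) = DB.
C[1]: P[1] ⊕ DB = 7C; E(K, 7C) = 03.
C[2]: P[2] ⊕ 03 = 45; E(K, 45) = 0C.
So the input to E for block [2] is 45.

45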